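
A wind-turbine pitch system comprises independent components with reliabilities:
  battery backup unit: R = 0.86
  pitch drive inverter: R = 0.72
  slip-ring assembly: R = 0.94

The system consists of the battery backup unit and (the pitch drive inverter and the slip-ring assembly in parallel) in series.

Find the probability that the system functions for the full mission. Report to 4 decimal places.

0.8456

Parallel (pitch drive inverter and slip-ring assembly): 1 − (1 − 0.720000)(1 − 0.940000) = 0.983200
Series (battery backup unit and [0.983200]): 0.860000 × 0.983200 = 0.8456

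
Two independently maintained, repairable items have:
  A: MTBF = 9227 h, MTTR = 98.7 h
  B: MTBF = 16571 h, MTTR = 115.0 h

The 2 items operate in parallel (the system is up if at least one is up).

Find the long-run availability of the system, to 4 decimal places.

0.9999

A(A) = MTBF/(MTBF+MTTR) = 9227/(9227+98.7) = 0.989416
A(B) = MTBF/(MTBF+MTTR) = 16571/(16571+115.0) = 0.993108
Parallel availability: 1 − (1 − 0.989416)(1 − 0.993108) = 0.9999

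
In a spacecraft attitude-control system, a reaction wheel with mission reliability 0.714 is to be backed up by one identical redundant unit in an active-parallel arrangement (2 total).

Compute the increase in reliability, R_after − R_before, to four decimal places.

0.2042

R_before = 0.714
R_after = 1 − (1 − 0.714)^2 = 0.9182
ΔR = 0.9182 − 0.714 = 0.2042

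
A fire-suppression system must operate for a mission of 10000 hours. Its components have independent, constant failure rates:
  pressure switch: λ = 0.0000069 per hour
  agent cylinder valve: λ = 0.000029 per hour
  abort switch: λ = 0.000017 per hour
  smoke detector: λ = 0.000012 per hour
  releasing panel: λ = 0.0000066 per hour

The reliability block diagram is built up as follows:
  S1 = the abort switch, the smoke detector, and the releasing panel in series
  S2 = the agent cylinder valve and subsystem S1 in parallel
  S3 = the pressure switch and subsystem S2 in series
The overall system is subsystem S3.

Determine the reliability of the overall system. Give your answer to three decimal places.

0.863

R(pressure switch) = exp(−0.0000069 × 10000) = 0.93333
R(agent cylinder valve) = exp(−0.000029 × 10000) = 0.74826
R(abort switch) = exp(−0.000017 × 10000) = 0.84366
R(smoke detector) = exp(−0.000012 × 10000) = 0.88692
R(releasing panel) = exp(−0.0000066 × 10000) = 0.93613
Series (abort switch, smoke detector, and releasing panel): 0.84366 × 0.88692 × 0.93613 = 0.70047
Parallel (agent cylinder valve and [0.70047]): 1 − (1 − 0.74826)(1 − 0.70047) = 0.92460
Series (pressure switch and [0.92460]): 0.93333 × 0.92460 = 0.863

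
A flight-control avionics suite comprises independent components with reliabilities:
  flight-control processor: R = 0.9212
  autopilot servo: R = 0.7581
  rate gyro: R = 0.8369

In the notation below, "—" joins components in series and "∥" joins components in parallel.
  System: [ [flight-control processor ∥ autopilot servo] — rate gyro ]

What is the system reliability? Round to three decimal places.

0.821

Parallel (flight-control processor and autopilot servo): 1 − (1 − 0.92120)(1 − 0.75810) = 0.98094
Series ([0.98094] and rate gyro): 0.98094 × 0.83690 = 0.821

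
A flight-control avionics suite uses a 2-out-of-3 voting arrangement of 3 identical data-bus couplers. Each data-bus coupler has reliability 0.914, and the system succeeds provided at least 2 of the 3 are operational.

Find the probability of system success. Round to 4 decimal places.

R = Σ_{i=2}^{3} C(3,i) p^i (1−p)^{3−i} with p = 0.914
C(3,2)·0.914^2·0.086^1 = 0.215532
C(3,3)·0.914^3·0.086^0 = 0.763552
Sum = 0.9791

0.9791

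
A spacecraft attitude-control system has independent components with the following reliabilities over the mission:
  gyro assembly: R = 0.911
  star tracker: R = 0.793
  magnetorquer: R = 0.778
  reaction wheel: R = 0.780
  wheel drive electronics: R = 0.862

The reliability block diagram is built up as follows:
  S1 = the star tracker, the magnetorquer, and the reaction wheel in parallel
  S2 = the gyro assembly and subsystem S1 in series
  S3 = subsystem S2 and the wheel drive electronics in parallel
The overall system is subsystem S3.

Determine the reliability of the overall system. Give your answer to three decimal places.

Parallel (star tracker, magnetorquer, and reaction wheel): 1 − (1 − 0.79300)(1 − 0.77800)(1 − 0.78000) = 0.98989
Series (gyro assembly and [0.98989]): 0.91100 × 0.98989 = 0.90179
Parallel ([0.90179] and wheel drive electronics): 1 − (1 − 0.90179)(1 − 0.86200) = 0.986

0.986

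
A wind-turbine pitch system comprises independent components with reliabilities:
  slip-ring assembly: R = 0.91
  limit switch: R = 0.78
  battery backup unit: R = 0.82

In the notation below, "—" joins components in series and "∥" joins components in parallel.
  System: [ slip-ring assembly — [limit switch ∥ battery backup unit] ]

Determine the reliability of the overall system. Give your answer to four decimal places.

0.8740

Parallel (limit switch and battery backup unit): 1 − (1 − 0.780000)(1 − 0.820000) = 0.960400
Series (slip-ring assembly and [0.960400]): 0.910000 × 0.960400 = 0.8740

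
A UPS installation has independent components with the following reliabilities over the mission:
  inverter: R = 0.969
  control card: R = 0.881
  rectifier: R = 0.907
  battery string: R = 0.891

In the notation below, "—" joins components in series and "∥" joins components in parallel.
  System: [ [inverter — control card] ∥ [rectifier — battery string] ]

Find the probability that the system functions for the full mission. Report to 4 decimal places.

0.9719

Series (inverter and control card): 0.969000 × 0.881000 = 0.853689
Series (rectifier and battery string): 0.907000 × 0.891000 = 0.808137
Parallel ([0.853689] and [0.808137]): 1 − (1 − 0.853689)(1 − 0.808137) = 0.9719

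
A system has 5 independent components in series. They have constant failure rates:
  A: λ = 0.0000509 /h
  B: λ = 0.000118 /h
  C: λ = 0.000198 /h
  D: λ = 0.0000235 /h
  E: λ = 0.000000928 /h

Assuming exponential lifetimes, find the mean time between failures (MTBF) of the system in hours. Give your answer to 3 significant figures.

Series of exponential components: λ_sys = Σ λ_i
λ_sys = 0.0000509 + 0.000118 + 0.000198 + 0.0000235 + 0.000000928 = 3.9133e-04 /h
MTBF = 1 / λ_sys = 2560 h

2560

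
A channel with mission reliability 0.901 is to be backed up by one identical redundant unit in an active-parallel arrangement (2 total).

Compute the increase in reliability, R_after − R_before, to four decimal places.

R_before = 0.901
R_after = 1 − (1 − 0.901)^2 = 0.9902
ΔR = 0.9902 − 0.901 = 0.0892

0.0892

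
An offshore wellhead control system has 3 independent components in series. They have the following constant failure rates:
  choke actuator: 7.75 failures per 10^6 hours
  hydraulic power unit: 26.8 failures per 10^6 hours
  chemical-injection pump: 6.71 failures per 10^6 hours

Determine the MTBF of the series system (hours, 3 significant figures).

24200

Series of exponential components: λ_sys = Σ λ_i
λ_sys = 0.00000775 + 0.0000268 + 0.00000671 = 4.1260e-05 /h
MTBF = 1 / λ_sys = 24200 h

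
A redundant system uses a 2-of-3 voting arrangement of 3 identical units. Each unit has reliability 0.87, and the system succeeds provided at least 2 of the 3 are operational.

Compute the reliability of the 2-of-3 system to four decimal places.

R = Σ_{i=2}^{3} C(3,i) p^i (1−p)^{3−i} with p = 0.87
C(3,2)·0.87^2·0.13^1 = 0.295191
C(3,3)·0.87^3·0.13^0 = 0.658503
Sum = 0.9537

0.9537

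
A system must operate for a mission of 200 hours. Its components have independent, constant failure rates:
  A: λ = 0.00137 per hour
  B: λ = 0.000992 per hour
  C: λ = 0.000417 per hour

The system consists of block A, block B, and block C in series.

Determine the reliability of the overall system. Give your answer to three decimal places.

0.574

R(A) = exp(−0.00137 × 200) = 0.76033
R(B) = exp(−0.000992 × 200) = 0.82004
R(C) = exp(−0.000417 × 200) = 0.91998
Series (A, B, and C): 0.76033 × 0.82004 × 0.91998 = 0.574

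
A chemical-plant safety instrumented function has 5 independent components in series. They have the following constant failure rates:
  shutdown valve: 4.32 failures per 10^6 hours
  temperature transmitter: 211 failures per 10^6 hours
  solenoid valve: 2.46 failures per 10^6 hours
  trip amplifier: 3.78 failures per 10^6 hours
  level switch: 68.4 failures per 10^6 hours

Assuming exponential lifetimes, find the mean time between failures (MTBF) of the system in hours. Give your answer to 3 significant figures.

Series of exponential components: λ_sys = Σ λ_i
λ_sys = 0.00000432 + 0.000211 + 0.00000246 + 0.00000378 + 0.0000684 = 2.8996e-04 /h
MTBF = 1 / λ_sys = 3450 h

3450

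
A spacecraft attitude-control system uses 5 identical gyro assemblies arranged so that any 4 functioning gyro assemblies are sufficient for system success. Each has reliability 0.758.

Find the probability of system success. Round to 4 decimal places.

0.6497

R = Σ_{i=4}^{5} C(5,i) p^i (1−p)^{5−i} with p = 0.758
C(5,4)·0.758^4·0.242^1 = 0.399450
C(5,5)·0.758^5·0.242^0 = 0.250234
Sum = 0.6497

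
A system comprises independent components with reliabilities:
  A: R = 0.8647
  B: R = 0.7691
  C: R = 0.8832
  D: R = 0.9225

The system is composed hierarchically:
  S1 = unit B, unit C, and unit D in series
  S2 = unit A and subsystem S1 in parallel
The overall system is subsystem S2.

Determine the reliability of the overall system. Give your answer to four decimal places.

Series (B, C, and D): 0.769100 × 0.883200 × 0.922500 = 0.626626
Parallel (A and [0.626626]): 1 − (1 − 0.864700)(1 − 0.626626) = 0.9495

0.9495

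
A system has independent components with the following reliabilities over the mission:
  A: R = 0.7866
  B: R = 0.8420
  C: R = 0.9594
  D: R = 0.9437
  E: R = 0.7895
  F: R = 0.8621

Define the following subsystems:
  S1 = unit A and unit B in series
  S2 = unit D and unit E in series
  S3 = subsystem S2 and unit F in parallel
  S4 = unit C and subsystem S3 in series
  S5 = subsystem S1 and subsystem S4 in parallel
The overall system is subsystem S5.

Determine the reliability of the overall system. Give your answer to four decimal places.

Series (A and B): 0.786600 × 0.842000 = 0.662317
Series (D and E): 0.943700 × 0.789500 = 0.745051
Parallel ([0.745051] and F): 1 − (1 − 0.745051)(1 − 0.862100) = 0.964843
Series (C and [0.964843]): 0.959400 × 0.964843 = 0.925670
Parallel ([0.662317] and [0.925670]): 1 − (1 − 0.662317)(1 − 0.925670) = 0.9749

0.9749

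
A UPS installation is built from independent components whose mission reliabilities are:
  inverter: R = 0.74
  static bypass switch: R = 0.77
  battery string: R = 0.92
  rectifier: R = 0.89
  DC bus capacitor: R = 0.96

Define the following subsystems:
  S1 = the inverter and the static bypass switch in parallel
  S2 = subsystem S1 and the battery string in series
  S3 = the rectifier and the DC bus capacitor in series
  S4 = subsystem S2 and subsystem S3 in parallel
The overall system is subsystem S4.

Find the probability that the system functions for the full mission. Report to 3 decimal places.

Parallel (inverter and static bypass switch): 1 − (1 − 0.74000)(1 − 0.77000) = 0.94020
Series ([0.94020] and battery string): 0.94020 × 0.92000 = 0.86498
Series (rectifier and DC bus capacitor): 0.89000 × 0.96000 = 0.85440
Parallel ([0.86498] and [0.85440]): 1 − (1 − 0.86498)(1 − 0.85440) = 0.980

0.980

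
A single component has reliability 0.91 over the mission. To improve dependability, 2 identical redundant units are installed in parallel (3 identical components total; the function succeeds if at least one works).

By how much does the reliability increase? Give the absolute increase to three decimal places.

R_before = 0.91
R_after = 1 − (1 − 0.91)^3 = 0.999
ΔR = 0.999 − 0.91 = 0.089

0.089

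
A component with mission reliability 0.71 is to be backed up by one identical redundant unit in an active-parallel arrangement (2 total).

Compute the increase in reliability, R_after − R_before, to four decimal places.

0.2059

R_before = 0.71
R_after = 1 − (1 − 0.71)^2 = 0.9159
ΔR = 0.9159 − 0.71 = 0.2059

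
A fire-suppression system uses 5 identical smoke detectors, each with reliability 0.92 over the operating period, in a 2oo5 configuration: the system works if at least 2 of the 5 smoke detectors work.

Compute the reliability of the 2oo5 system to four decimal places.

R = Σ_{i=2}^{5} C(5,i) p^i (1−p)^{5−i} with p = 0.92
C(5,2)·0.92^2·0.08^3 = 0.004334
C(5,3)·0.92^3·0.08^2 = 0.049836
C(5,4)·0.92^4·0.08^1 = 0.286557
C(5,5)·0.92^5·0.08^0 = 0.659082
Sum = 0.9998

0.9998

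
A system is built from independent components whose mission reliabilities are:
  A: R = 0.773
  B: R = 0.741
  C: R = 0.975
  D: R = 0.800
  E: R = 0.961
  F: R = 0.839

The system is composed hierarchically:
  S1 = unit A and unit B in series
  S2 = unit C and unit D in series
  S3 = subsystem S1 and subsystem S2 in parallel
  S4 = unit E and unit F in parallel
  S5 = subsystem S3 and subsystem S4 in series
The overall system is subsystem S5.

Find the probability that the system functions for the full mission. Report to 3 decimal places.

0.900

Series (A and B): 0.77300 × 0.74100 = 0.57279
Series (C and D): 0.97500 × 0.80000 = 0.78000
Parallel ([0.57279] and [0.78000]): 1 − (1 − 0.57279)(1 − 0.78000) = 0.90601
Parallel (E and F): 1 − (1 − 0.96100)(1 − 0.83900) = 0.99372
Series ([0.90601] and [0.99372]): 0.90601 × 0.99372 = 0.900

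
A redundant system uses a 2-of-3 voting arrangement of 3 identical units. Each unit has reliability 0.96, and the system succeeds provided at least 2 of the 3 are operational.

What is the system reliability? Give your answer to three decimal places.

R = Σ_{i=2}^{3} C(3,i) p^i (1−p)^{3−i} with p = 0.96
C(3,2)·0.96^2·0.04^1 = 0.11059
C(3,3)·0.96^3·0.04^0 = 0.88474
Sum = 0.995

0.995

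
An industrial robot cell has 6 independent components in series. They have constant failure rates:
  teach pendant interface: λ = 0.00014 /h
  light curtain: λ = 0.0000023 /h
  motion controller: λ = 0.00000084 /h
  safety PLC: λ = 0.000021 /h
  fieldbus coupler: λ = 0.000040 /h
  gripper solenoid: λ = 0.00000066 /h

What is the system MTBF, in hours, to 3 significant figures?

Series of exponential components: λ_sys = Σ λ_i
λ_sys = 0.00014 + 0.0000023 + 0.00000084 + 0.000021 + 0.000040 + 0.00000066 = 2.0480e-04 /h
MTBF = 1 / λ_sys = 4880 h

4880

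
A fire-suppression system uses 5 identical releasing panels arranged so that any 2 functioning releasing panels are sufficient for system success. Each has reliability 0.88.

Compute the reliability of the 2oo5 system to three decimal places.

R = Σ_{i=2}^{5} C(5,i) p^i (1−p)^{5−i} with p = 0.88
C(5,2)·0.88^2·0.12^3 = 0.01338
C(5,3)·0.88^3·0.12^2 = 0.09813
C(5,4)·0.88^4·0.12^1 = 0.35982
C(5,5)·0.88^5·0.12^0 = 0.52773
Sum = 0.999

0.999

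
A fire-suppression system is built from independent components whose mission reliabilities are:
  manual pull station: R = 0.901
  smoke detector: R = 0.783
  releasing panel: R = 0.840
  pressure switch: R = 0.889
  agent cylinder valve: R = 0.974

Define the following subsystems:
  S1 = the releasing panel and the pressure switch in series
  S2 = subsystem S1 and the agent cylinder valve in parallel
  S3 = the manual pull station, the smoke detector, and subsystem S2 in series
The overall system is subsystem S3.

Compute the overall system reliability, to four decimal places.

0.7008

Series (releasing panel and pressure switch): 0.840000 × 0.889000 = 0.746760
Parallel ([0.746760] and agent cylinder valve): 1 − (1 − 0.746760)(1 − 0.974000) = 0.993416
Series (manual pull station, smoke detector, and [0.993416]): 0.901000 × 0.783000 × 0.993416 = 0.7008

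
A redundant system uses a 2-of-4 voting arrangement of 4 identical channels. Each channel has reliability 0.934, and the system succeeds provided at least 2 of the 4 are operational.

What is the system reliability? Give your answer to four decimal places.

0.9989

R = Σ_{i=2}^{4} C(4,i) p^i (1−p)^{4−i} with p = 0.934
C(4,2)·0.934^2·0.066^2 = 0.022800
C(4,3)·0.934^3·0.066^1 = 0.215102
C(4,4)·0.934^4·0.066^0 = 0.761005
Sum = 0.9989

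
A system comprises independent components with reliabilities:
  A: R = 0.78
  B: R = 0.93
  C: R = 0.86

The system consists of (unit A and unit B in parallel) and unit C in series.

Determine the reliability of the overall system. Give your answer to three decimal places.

Parallel (A and B): 1 − (1 − 0.78000)(1 − 0.93000) = 0.98460
Series ([0.98460] and C): 0.98460 × 0.86000 = 0.847

0.847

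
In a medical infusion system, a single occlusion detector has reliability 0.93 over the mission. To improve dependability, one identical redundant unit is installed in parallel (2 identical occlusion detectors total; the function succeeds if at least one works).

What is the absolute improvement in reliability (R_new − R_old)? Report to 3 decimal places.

0.065

R_before = 0.93
R_after = 1 − (1 − 0.93)^2 = 0.995
ΔR = 0.995 − 0.93 = 0.065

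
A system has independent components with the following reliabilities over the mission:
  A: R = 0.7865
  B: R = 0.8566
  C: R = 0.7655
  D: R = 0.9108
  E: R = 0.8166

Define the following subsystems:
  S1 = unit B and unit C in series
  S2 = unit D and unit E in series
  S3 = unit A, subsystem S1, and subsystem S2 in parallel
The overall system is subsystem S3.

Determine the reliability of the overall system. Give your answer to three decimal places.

0.981

Series (B and C): 0.85660 × 0.76550 = 0.65573
Series (D and E): 0.91080 × 0.81660 = 0.74376
Parallel (A, [0.65573], and [0.74376]): 1 − (1 − 0.78650)(1 − 0.65573)(1 − 0.74376) = 0.981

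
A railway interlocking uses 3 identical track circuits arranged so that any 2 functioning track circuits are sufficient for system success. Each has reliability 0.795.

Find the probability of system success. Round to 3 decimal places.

R = Σ_{i=2}^{3} C(3,i) p^i (1−p)^{3−i} with p = 0.795
C(3,2)·0.795^2·0.205^1 = 0.38870
C(3,3)·0.795^3·0.205^0 = 0.50246
Sum = 0.891

0.891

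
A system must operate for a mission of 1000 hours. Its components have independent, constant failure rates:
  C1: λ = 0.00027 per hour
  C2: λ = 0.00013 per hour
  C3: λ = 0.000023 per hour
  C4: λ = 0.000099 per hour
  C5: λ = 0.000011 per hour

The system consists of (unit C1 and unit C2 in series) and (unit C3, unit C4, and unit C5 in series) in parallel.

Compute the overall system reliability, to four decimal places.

R(C1) = exp(−0.00027 × 1000) = 0.763379
R(C2) = exp(−0.00013 × 1000) = 0.878095
R(C3) = exp(−0.000023 × 1000) = 0.977262
R(C4) = exp(−0.000099 × 1000) = 0.905743
R(C5) = exp(−0.000011 × 1000) = 0.989060
Series (C1 and C2): 0.763379 × 0.878095 = 0.670319
Series (C3, C4, and C5): 0.977262 × 0.905743 × 0.989060 = 0.875465
Parallel ([0.670319] and [0.875465]): 1 − (1 − 0.670319)(1 − 0.875465) = 0.9589

0.9589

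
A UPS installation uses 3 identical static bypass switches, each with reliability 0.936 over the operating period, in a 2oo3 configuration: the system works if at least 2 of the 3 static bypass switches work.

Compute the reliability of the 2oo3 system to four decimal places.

0.9882

R = Σ_{i=2}^{3} C(3,i) p^i (1−p)^{3−i} with p = 0.936
C(3,2)·0.936^2·0.064^1 = 0.168210
C(3,3)·0.936^3·0.064^0 = 0.820026
Sum = 0.9882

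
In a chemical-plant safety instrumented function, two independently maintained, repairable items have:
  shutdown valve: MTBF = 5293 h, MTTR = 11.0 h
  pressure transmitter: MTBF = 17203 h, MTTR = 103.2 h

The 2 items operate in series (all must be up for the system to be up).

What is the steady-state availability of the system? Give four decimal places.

0.9920

A(shutdown valve) = MTBF/(MTBF+MTTR) = 5293/(5293+11.0) = 0.997926
A(pressure transmitter) = MTBF/(MTBF+MTTR) = 17203/(17203+103.2) = 0.994037
Series availability: 0.997926 × 0.994037 = 0.9920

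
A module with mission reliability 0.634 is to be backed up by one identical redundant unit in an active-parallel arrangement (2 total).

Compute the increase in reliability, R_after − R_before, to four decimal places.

R_before = 0.634
R_after = 1 − (1 − 0.634)^2 = 0.8660
ΔR = 0.8660 − 0.634 = 0.2320

0.2320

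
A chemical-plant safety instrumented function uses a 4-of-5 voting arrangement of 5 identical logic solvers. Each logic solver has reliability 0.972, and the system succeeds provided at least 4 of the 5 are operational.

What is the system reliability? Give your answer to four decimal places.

R = Σ_{i=4}^{5} C(5,i) p^i (1−p)^{5−i} with p = 0.972
C(5,4)·0.972^4·0.028^1 = 0.124966
C(5,5)·0.972^5·0.028^0 = 0.867624
Sum = 0.9926

0.9926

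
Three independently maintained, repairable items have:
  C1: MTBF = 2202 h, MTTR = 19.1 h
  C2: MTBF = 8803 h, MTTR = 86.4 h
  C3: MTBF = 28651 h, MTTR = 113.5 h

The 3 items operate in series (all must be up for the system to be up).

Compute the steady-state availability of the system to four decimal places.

A(C1) = MTBF/(MTBF+MTTR) = 2202/(2202+19.1) = 0.991401
A(C2) = MTBF/(MTBF+MTTR) = 8803/(8803+86.4) = 0.990281
A(C3) = MTBF/(MTBF+MTTR) = 28651/(28651+113.5) = 0.996054
Series availability: 0.991401 × 0.990281 × 0.996054 = 0.9779

0.9779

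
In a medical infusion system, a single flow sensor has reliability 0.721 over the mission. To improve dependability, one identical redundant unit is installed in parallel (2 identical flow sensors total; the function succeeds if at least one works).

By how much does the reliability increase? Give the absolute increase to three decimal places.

R_before = 0.721
R_after = 1 − (1 − 0.721)^2 = 0.922
ΔR = 0.922 − 0.721 = 0.201

0.201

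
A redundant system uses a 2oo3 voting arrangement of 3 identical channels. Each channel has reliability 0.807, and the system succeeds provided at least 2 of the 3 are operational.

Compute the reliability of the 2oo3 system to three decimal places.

R = Σ_{i=2}^{3} C(3,i) p^i (1−p)^{3−i} with p = 0.807
C(3,2)·0.807^2·0.193^1 = 0.37707
C(3,3)·0.807^3·0.193^0 = 0.52556
Sum = 0.903

0.903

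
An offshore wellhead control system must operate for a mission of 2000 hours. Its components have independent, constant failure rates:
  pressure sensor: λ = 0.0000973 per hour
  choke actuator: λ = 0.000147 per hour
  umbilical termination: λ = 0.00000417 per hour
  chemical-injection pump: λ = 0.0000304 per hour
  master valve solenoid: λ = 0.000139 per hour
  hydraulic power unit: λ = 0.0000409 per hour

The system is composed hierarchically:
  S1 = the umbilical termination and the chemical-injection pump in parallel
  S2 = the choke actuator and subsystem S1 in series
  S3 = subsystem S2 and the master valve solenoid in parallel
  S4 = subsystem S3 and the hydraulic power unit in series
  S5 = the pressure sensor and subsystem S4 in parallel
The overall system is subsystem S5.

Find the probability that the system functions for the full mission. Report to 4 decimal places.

R(pressure sensor) = exp(−0.0000973 × 2000) = 0.823164
R(choke actuator) = exp(−0.000147 × 2000) = 0.745276
R(umbilical termination) = exp(−0.00000417 × 2000) = 0.991695
R(chemical-injection pump) = exp(−0.0000304 × 2000) = 0.941011
R(master valve solenoid) = exp(−0.000139 × 2000) = 0.757297
R(hydraulic power unit) = exp(−0.0000409 × 2000) = 0.921456
Parallel (umbilical termination and chemical-injection pump): 1 − (1 − 0.991695)(1 − 0.941011) = 0.999510
Series (choke actuator and [0.999510]): 0.745276 × 0.999510 = 0.744911
Parallel ([0.744911] and master valve solenoid): 1 − (1 − 0.744911)(1 − 0.757297) = 0.938089
Series ([0.938089] and hydraulic power unit): 0.938089 × 0.921456 = 0.864408
Parallel (pressure sensor and [0.864408]): 1 − (1 − 0.823164)(1 − 0.864408) = 0.9760

0.9760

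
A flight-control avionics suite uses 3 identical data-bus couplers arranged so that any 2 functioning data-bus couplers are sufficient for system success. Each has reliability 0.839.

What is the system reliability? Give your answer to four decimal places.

R = Σ_{i=2}^{3} C(3,i) p^i (1−p)^{3−i} with p = 0.839
C(3,2)·0.839^2·0.161^1 = 0.339994
C(3,3)·0.839^3·0.161^0 = 0.590590
Sum = 0.9306

0.9306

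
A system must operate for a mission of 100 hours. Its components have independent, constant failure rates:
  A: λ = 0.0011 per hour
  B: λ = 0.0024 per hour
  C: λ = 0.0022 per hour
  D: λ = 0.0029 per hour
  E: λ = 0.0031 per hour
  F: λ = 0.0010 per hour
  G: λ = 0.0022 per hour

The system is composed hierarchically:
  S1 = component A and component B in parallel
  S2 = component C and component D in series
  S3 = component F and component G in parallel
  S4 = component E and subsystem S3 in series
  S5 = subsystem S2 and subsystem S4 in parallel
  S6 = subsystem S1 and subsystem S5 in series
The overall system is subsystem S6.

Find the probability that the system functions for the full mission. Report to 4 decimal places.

R(A) = exp(−0.0011 × 100) = 0.895834
R(B) = exp(−0.0024 × 100) = 0.786628
R(C) = exp(−0.0022 × 100) = 0.802519
R(D) = exp(−0.0029 × 100) = 0.748264
R(E) = exp(−0.0031 × 100) = 0.733447
R(F) = exp(−0.0010 × 100) = 0.904837
R(G) = exp(−0.0022 × 100) = 0.802519
Parallel (A and B): 1 − (1 − 0.895834)(1 − 0.786628) = 0.977774
Series (C and D): 0.802519 × 0.748264 = 0.600496
Parallel (F and G): 1 − (1 − 0.904837)(1 − 0.802519) = 0.981207
Series (E and [0.981207]): 0.733447 × 0.981207 = 0.719663
Parallel ([0.600496] and [0.719663]): 1 − (1 − 0.600496)(1 − 0.719663) = 0.888004
Series ([0.977774] and [0.888004]): 0.977774 × 0.888004 = 0.8683

0.8683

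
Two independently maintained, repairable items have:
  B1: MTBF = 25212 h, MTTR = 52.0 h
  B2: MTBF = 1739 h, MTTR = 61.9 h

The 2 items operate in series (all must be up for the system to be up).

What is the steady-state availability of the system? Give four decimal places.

0.9636

A(B1) = MTBF/(MTBF+MTTR) = 25212/(25212+52.0) = 0.997942
A(B2) = MTBF/(MTBF+MTTR) = 1739/(1739+61.9) = 0.965628
Series availability: 0.997942 × 0.965628 = 0.9636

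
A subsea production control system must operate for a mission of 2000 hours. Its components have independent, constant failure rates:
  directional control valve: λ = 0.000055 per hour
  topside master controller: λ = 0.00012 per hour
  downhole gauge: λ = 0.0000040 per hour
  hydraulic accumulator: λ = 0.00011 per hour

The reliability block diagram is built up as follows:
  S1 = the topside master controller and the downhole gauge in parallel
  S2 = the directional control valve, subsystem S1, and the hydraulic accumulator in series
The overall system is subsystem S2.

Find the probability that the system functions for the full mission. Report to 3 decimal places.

0.718

R(directional control valve) = exp(−0.000055 × 2000) = 0.89583
R(topside master controller) = exp(−0.00012 × 2000) = 0.78663
R(downhole gauge) = exp(−0.0000040 × 2000) = 0.99203
R(hydraulic accumulator) = exp(−0.00011 × 2000) = 0.80252
Parallel (topside master controller and downhole gauge): 1 − (1 − 0.78663)(1 − 0.99203) = 0.99830
Series (directional control valve, [0.99830], and hydraulic accumulator): 0.89583 × 0.99830 × 0.80252 = 0.718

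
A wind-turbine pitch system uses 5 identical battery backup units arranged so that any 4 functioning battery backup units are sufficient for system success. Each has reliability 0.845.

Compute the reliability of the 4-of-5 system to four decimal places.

0.8259

R = Σ_{i=4}^{5} C(5,i) p^i (1−p)^{5−i} with p = 0.845
C(5,4)·0.845^4·0.155^1 = 0.395120
C(5,5)·0.845^5·0.155^0 = 0.430808
Sum = 0.8259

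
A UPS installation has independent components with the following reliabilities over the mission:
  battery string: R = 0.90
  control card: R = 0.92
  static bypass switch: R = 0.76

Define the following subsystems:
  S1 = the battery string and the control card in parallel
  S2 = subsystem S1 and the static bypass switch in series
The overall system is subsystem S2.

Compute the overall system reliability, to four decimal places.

Parallel (battery string and control card): 1 − (1 − 0.900000)(1 − 0.920000) = 0.992000
Series ([0.992000] and static bypass switch): 0.992000 × 0.760000 = 0.7539

0.7539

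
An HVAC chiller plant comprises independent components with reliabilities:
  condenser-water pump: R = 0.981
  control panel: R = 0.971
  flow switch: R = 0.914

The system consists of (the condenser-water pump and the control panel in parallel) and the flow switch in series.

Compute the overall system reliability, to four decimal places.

0.9135

Parallel (condenser-water pump and control panel): 1 − (1 − 0.981000)(1 − 0.971000) = 0.999449
Series ([0.999449] and flow switch): 0.999449 × 0.914000 = 0.9135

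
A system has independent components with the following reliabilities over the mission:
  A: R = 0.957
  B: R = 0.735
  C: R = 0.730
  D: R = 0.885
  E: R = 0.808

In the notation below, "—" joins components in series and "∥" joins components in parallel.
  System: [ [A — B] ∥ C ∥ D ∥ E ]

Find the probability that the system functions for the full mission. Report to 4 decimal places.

0.9982

Series (A and B): 0.957000 × 0.735000 = 0.703395
Parallel ([0.703395], C, D, and E): 1 − (1 − 0.703395)(1 − 0.730000)(1 − 0.885000)(1 − 0.808000) = 0.9982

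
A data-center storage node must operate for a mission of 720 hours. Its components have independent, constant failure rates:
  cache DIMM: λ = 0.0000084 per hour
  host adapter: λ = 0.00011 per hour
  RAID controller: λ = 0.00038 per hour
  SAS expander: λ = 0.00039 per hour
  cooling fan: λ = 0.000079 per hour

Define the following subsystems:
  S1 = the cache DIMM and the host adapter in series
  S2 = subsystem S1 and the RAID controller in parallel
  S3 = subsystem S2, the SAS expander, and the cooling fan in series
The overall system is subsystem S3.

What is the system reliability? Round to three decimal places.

0.699

R(cache DIMM) = exp(−0.0000084 × 720) = 0.99397
R(host adapter) = exp(−0.00011 × 720) = 0.92386
R(RAID controller) = exp(−0.00038 × 720) = 0.76064
R(SAS expander) = exp(−0.00039 × 720) = 0.75518
R(cooling fan) = exp(−0.000079 × 720) = 0.94471
Series (cache DIMM and host adapter): 0.99397 × 0.92386 = 0.91829
Parallel ([0.91829] and RAID controller): 1 − (1 − 0.91829)(1 − 0.76064) = 0.98044
Series ([0.98044], SAS expander, and cooling fan): 0.98044 × 0.75518 × 0.94471 = 0.699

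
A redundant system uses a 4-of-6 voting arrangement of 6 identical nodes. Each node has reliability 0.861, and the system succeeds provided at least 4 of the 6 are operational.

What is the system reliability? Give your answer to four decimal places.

R = Σ_{i=4}^{6} C(6,i) p^i (1−p)^{6−i} with p = 0.861
C(6,4)·0.861^4·0.139^2 = 0.159270
C(6,5)·0.861^5·0.139^1 = 0.394622
C(6,6)·0.861^6·0.139^0 = 0.407398
Sum = 0.9613

0.9613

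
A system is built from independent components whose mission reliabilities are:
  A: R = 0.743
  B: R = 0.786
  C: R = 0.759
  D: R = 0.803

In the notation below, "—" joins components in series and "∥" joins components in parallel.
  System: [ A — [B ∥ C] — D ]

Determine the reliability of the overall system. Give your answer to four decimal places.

0.5659

Parallel (B and C): 1 − (1 − 0.786000)(1 − 0.759000) = 0.948426
Series (A, [0.948426], and D): 0.743000 × 0.948426 × 0.803000 = 0.5659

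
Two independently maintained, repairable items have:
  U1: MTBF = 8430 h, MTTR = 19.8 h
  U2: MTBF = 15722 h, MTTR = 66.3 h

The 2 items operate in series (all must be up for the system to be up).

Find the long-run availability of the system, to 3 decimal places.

0.993

A(U1) = MTBF/(MTBF+MTTR) = 8430/(8430+19.8) = 0.997657
A(U2) = MTBF/(MTBF+MTTR) = 15722/(15722+66.3) = 0.995801
Series availability: 0.997657 × 0.995801 = 0.993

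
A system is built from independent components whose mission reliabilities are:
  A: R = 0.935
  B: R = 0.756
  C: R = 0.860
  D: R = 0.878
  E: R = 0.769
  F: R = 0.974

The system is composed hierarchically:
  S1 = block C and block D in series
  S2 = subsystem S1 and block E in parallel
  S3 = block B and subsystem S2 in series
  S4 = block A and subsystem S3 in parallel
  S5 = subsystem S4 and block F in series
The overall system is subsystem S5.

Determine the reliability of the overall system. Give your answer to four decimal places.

Series (C and D): 0.860000 × 0.878000 = 0.755080
Parallel ([0.755080] and E): 1 − (1 − 0.755080)(1 − 0.769000) = 0.943423
Series (B and [0.943423]): 0.756000 × 0.943423 = 0.713228
Parallel (A and [0.713228]): 1 − (1 − 0.935000)(1 − 0.713228) = 0.981360
Series ([0.981360] and F): 0.981360 × 0.974000 = 0.9558

0.9558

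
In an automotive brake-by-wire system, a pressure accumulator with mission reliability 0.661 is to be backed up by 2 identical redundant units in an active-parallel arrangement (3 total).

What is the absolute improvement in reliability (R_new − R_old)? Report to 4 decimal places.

0.3000

R_before = 0.661
R_after = 1 − (1 − 0.661)^3 = 0.9610
ΔR = 0.9610 − 0.661 = 0.3000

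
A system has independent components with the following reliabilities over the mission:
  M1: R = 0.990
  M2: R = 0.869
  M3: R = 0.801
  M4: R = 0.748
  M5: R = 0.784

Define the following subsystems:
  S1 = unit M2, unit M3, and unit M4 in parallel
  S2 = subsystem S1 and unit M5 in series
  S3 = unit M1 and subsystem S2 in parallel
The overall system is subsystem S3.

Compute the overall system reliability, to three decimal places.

Parallel (M2, M3, and M4): 1 − (1 − 0.86900)(1 − 0.80100)(1 − 0.74800) = 0.99343
Series ([0.99343] and M5): 0.99343 × 0.78400 = 0.77885
Parallel (M1 and [0.77885]): 1 − (1 − 0.99000)(1 − 0.77885) = 0.998

0.998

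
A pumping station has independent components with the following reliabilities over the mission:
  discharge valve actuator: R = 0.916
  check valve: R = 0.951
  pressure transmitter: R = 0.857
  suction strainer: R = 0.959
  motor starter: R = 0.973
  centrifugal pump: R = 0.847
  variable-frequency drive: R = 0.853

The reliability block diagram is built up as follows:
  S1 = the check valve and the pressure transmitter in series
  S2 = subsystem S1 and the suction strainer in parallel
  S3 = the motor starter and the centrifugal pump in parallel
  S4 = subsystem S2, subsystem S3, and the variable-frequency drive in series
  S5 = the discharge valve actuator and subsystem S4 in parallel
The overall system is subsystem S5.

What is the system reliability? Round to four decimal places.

0.9868

Series (check valve and pressure transmitter): 0.951000 × 0.857000 = 0.815007
Parallel ([0.815007] and suction strainer): 1 − (1 − 0.815007)(1 − 0.959000) = 0.992415
Parallel (motor starter and centrifugal pump): 1 − (1 − 0.973000)(1 − 0.847000) = 0.995869
Series ([0.992415], [0.995869], and variable-frequency drive): 0.992415 × 0.995869 × 0.853000 = 0.843033
Parallel (discharge valve actuator and [0.843033]): 1 − (1 − 0.916000)(1 − 0.843033) = 0.9868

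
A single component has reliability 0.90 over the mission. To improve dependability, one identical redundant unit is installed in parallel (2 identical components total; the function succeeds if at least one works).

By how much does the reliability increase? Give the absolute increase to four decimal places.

R_before = 0.90
R_after = 1 − (1 − 0.90)^2 = 0.9900
ΔR = 0.9900 − 0.90 = 0.0900

0.0900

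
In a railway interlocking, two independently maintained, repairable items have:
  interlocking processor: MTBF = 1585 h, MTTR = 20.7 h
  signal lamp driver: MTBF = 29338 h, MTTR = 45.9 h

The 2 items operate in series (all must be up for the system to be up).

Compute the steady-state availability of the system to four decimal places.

A(interlocking processor) = MTBF/(MTBF+MTTR) = 1585/(1585+20.7) = 0.987108
A(signal lamp driver) = MTBF/(MTBF+MTTR) = 29338/(29338+45.9) = 0.998438
Series availability: 0.987108 × 0.998438 = 0.9856

0.9856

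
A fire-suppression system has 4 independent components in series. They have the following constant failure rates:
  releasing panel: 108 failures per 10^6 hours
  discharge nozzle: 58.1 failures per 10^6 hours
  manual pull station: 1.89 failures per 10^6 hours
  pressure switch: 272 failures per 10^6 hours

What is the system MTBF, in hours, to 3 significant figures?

2270

Series of exponential components: λ_sys = Σ λ_i
λ_sys = 0.000108 + 0.0000581 + 0.00000189 + 0.000272 = 4.3999e-04 /h
MTBF = 1 / λ_sys = 2270 h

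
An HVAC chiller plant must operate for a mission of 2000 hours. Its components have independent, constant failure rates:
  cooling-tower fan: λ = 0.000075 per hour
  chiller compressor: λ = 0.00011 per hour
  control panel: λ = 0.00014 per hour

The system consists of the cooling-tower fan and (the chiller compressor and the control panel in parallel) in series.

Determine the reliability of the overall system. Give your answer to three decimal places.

0.819

R(cooling-tower fan) = exp(−0.000075 × 2000) = 0.86071
R(chiller compressor) = exp(−0.00011 × 2000) = 0.80252
R(control panel) = exp(−0.00014 × 2000) = 0.75578
Parallel (chiller compressor and control panel): 1 − (1 − 0.80252)(1 − 0.75578) = 0.95177
Series (cooling-tower fan and [0.95177]): 0.86071 × 0.95177 = 0.819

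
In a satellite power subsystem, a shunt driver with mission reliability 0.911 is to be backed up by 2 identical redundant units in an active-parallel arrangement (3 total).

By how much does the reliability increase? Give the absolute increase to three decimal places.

R_before = 0.911
R_after = 1 − (1 − 0.911)^3 = 0.999
ΔR = 0.999 − 0.911 = 0.088

0.088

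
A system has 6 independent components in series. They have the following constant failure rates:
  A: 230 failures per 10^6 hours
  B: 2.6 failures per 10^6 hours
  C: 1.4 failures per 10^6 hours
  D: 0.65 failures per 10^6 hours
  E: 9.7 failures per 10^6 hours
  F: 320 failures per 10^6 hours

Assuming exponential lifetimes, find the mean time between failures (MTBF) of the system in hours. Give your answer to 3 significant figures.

Series of exponential components: λ_sys = Σ λ_i
λ_sys = 0.00023 + 0.0000026 + 0.0000014 + 0.00000065 + 0.0000097 + 0.00032 = 5.6435e-04 /h
MTBF = 1 / λ_sys = 1770 h

1770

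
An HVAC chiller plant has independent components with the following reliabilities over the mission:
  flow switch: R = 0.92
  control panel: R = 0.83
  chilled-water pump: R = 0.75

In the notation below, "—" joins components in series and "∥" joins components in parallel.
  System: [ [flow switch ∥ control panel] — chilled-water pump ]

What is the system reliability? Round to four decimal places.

0.7398

Parallel (flow switch and control panel): 1 − (1 − 0.920000)(1 − 0.830000) = 0.986400
Series ([0.986400] and chilled-water pump): 0.986400 × 0.750000 = 0.7398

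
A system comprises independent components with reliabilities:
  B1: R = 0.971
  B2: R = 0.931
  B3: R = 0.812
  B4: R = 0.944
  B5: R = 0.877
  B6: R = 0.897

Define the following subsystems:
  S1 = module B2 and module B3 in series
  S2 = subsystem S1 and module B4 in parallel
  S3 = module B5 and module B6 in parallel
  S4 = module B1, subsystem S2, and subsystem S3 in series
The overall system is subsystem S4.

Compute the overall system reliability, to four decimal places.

Series (B2 and B3): 0.931000 × 0.812000 = 0.755972
Parallel ([0.755972] and B4): 1 − (1 − 0.755972)(1 − 0.944000) = 0.986334
Parallel (B5 and B6): 1 − (1 − 0.877000)(1 − 0.897000) = 0.987331
Series (B1, [0.986334], and [0.987331]): 0.971000 × 0.986334 × 0.987331 = 0.9456

0.9456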